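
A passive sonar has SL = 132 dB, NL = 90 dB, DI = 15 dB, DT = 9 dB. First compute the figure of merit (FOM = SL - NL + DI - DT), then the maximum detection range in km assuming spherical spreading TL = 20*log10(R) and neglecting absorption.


Step 1: FOM = SL - NL + DI - DT = 132 - 90 + 15 - 9 = 48 dB
Step 2: at max range FOM = TL = 20*log10(R), so R = 10^(48/20) = 251.19 m = 0.25 km

0.25 km


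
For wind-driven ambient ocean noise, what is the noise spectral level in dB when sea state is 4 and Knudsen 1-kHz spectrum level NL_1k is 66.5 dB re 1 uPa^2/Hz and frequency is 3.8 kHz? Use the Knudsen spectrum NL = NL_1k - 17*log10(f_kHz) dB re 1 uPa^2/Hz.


NL = NL_1k - 17*log10(f_kHz) = 66.5 - 17*log10(3.8) = 66.5 - (9.86) = 56.64

56.64 dB


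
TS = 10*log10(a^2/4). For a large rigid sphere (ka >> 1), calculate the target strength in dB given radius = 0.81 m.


-7.85 dB


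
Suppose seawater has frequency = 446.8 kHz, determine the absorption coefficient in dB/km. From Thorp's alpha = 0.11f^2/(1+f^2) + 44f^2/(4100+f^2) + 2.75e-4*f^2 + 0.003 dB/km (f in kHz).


f^2 = 199630.24
alpha = 0.11*199630.24/(1+199630.24) + 44*199630.24/(4100+199630.24) + 2.75e-4*199630.24 + 0.003 = 98.126

98.126 dB/km


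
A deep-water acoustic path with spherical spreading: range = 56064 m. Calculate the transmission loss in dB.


TL = 20*log10(56064) = 94.97

94.97 dB


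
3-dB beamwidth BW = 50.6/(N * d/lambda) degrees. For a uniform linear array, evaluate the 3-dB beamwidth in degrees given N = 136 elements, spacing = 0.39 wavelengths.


BW = 50.6 / (136 * 0.39) = 50.6 / 53.04 = 0.95

0.95 deg


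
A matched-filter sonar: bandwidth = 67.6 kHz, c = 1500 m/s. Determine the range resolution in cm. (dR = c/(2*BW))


dR = c/(2*BW) = 1500 / (2 * 67.6e3) = 0.0111 m = 1.11 cm

1.11 cm


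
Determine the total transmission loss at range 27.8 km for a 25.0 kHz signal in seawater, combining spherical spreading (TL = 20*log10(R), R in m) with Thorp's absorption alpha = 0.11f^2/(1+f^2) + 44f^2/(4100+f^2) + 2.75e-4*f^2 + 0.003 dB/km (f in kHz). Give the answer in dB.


258.59 dB


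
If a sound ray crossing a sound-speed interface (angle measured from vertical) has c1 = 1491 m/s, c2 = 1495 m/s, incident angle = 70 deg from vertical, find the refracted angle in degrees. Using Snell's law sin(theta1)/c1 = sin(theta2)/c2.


sin(theta2) = (c2/c1)*sin(theta1) = (1495/1491)*sin(70 deg) = 0.94221
theta2 = arcsin(0.94221) = 70.43

70.43 deg


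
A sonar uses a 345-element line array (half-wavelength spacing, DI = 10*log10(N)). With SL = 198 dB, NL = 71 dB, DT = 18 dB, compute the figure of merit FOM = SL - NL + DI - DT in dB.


Step 1: DI = 10*log10(345) = 25.38 dB
Step 2: FOM = SL - NL + DI - DT = 198 - 71 + 25.38 - 18 = 134.38

134.38 dB


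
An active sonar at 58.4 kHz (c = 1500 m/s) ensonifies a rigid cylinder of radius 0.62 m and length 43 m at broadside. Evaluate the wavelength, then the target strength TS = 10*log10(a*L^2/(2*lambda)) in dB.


Step 1: lambda = c/f = 1500/58400 = 0.02568 m
Step 2: TS = 10*log10(a*L^2/(2*lambda)) = 10*log10(0.62*43^2/(2*0.02568)) = 43.49

43.49 dB


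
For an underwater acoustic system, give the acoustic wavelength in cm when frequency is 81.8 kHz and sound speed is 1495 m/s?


lambda = c/f = 1495 / 81800 = 0.0183 m = 1.83 cm

1.83 cm


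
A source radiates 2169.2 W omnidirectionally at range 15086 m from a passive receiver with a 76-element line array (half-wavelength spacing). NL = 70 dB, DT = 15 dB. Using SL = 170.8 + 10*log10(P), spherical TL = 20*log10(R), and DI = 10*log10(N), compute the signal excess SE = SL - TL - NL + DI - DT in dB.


54.4 dB


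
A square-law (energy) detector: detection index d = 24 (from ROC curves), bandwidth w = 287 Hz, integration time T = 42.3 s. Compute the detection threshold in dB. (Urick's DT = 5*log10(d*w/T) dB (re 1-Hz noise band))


11.06 dB


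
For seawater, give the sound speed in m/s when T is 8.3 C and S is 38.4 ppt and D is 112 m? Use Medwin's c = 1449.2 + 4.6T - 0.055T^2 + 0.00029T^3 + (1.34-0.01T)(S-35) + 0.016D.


c = 1449.2 + 4.6*8.3 - 0.055*8.3^2 + 0.00029*8.3^3 + (1.34 - 0.01*8.3)*(38.4 - 35) + 0.016*112 = 1489.82

1489.82 m/s


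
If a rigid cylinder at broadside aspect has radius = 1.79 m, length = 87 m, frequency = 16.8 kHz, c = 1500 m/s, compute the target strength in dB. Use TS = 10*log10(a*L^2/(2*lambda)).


lambda = 1500/16800 = 0.08929 m
TS = 10*log10(1.79*87^2/(2*0.08929)) = 48.8

48.8 dB


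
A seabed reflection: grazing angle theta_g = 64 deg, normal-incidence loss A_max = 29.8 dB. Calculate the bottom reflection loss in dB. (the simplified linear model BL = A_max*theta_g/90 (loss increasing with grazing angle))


21.19 dB


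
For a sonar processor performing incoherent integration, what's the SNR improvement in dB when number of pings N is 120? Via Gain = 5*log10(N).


10.4 dB


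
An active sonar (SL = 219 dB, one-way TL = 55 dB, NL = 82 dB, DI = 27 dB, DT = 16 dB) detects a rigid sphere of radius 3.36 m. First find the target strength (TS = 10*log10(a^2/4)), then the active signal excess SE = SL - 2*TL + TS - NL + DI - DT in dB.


Step 1: TS = 10*log10(3.36^2/4) = 4.51 dB
Step 2: SE = SL - 2*TL + TS - NL + DI - DT = 219 - 2*55 + (4.51) - 82 + 27 - 16 = 42.51

42.51 dB


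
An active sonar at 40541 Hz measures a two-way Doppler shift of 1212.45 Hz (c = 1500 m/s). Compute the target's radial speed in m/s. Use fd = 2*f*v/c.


22.43 m/s


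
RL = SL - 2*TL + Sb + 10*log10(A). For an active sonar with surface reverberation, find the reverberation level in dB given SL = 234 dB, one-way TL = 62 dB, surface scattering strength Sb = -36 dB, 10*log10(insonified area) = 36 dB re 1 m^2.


110 dB


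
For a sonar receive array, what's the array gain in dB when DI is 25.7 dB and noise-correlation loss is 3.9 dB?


AG = DI - L_corr = 25.7 - 3.9 = 21.8

21.8 dB


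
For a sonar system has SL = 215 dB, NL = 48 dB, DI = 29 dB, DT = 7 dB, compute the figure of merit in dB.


189 dB


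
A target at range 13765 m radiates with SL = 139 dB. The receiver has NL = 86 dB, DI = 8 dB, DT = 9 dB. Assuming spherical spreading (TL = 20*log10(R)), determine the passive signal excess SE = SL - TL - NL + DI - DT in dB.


Step 1: TL = 20*log10(13765) = 82.78 dB
Step 2: SE = 139 - 82.78 - 86 + 8 - 9 = -30.78

-30.78 dB


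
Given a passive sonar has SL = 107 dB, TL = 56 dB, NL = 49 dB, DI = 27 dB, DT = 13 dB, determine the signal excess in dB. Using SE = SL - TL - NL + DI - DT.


SE = SL - TL - NL + DI - DT = 107 - 56 - 49 + 27 - 13 = 16

16 dB


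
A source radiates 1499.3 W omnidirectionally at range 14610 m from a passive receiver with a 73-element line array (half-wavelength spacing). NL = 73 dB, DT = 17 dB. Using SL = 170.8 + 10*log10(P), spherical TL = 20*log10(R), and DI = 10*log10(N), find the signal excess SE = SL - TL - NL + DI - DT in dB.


Step 1: SL = 170.8 + 10*log10(1499.3) = 202.56 dB
Step 2: TL = 20*log10(14610) = 83.29 dB
Step 3: DI = 10*log10(73) = 18.63 dB
Step 4: SE = SL - TL - NL + DI - DT = 202.56 - 83.29 - 73 + 18.63 - 17 = 47.9

47.9 dB


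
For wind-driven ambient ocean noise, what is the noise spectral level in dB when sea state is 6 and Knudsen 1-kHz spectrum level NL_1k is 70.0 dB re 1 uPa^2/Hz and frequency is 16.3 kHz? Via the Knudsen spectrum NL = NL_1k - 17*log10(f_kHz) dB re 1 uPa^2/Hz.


NL = NL_1k - 17*log10(f_kHz) = 70.0 - 17*log10(16.3) = 70.0 - (20.61) = 49.39

49.39 dB


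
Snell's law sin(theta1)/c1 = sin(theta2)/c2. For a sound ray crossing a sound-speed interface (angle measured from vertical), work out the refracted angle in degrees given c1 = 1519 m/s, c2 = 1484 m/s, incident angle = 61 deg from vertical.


sin(theta2) = (c2/c1)*sin(theta1) = (1484/1519)*sin(61 deg) = 0.85447
theta2 = arcsin(0.85447) = 58.7

58.7 deg


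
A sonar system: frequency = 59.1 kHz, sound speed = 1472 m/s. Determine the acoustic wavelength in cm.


lambda = c/f = 1472 / 59100 = 0.0249 m = 2.49 cm

2.49 cm


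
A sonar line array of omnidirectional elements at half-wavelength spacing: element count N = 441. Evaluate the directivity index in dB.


26.44 dB


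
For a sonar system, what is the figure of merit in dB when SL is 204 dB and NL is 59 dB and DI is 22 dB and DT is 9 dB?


FOM = SL - NL + DI - DT = 204 - 59 + 22 - 9 = 158

158 dB


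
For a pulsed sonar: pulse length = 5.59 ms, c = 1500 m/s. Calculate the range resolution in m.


4.1925 m


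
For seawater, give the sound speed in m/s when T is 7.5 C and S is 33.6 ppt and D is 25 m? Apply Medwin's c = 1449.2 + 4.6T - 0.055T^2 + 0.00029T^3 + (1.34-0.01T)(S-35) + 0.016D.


1479.36 m/s


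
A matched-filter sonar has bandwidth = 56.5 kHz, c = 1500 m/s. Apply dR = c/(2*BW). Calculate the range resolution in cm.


1.33 cm


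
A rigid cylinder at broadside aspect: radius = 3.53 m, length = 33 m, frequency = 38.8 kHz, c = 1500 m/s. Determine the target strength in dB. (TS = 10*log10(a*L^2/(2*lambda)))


46.97 dB


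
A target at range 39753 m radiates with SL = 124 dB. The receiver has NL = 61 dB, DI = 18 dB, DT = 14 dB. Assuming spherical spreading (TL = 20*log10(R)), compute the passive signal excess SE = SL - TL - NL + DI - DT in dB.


-24.99 dB


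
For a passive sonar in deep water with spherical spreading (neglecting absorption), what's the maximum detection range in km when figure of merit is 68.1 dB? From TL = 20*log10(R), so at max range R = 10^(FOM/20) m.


At max range FOM = TL, so 20*log10(R) = 68.1
R = 10^(68.1/20) = 2540.97 m = 2.54 km

2.54 km


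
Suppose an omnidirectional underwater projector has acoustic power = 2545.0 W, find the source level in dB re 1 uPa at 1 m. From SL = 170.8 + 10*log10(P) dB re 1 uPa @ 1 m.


204.86 dB


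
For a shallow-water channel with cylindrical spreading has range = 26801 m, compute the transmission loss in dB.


TL = 10*log10(26801) = 44.28

44.28 dB


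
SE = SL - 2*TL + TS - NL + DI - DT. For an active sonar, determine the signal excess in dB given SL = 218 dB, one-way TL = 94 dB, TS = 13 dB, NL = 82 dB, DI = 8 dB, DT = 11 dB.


SE = SL - 2*TL + TS - NL + DI - DT = 218 - 2*94 + (13) - 82 + 8 - 11 = -42

-42 dB


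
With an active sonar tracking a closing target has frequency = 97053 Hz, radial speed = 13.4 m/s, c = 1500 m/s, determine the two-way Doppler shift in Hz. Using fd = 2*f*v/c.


fd = 2*f*v/c = 2 * 97053 * 13.4 / 1500 = 1734.01

1734.01 Hz


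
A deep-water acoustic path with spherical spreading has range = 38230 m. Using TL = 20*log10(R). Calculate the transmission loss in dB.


91.65 dB


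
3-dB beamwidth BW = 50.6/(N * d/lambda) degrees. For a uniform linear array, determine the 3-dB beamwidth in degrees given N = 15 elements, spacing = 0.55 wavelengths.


BW = 50.6 / (15 * 0.55) = 50.6 / 8.25 = 6.13

6.13 deg


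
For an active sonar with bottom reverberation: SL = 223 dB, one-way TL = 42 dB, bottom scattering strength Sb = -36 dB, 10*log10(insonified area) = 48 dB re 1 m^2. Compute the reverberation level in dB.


151 dB


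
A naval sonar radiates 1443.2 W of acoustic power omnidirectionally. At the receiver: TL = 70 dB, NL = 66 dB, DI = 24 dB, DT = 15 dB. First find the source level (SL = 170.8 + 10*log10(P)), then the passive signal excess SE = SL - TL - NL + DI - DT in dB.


Step 1: SL = 170.8 + 10*log10(1443.2) = 202.39 dB
Step 2: SE = SL - TL - NL + DI - DT = 202.39 - 70 - 66 + 24 - 15 = 75.39

75.39 dB


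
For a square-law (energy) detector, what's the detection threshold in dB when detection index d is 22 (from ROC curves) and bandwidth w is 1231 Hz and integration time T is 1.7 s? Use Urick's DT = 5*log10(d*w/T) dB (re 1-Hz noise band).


DT = 5*log10(d*w/T) = 5*log10(22 * 1231 / 1.7) = 5*log10(15930.59) = 21.01

21.01 dB


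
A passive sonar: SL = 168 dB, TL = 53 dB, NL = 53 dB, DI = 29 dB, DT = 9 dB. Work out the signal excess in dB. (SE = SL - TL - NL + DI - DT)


82 dB


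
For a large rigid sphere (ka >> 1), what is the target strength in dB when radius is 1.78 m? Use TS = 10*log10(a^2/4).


TS = 10*log10(1.78^2 / 4) = 10*log10(0.7921) = -1.01

-1.01 dB


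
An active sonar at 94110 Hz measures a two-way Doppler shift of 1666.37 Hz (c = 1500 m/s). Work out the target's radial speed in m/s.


13.28 m/s


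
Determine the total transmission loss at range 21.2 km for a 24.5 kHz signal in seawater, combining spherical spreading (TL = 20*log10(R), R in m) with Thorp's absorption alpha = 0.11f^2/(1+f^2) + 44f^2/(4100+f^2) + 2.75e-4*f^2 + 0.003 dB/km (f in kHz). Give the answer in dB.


Step 1 (Thorp): alpha = 0.11*600.25/(1+600.25) + 44*600.25/(4100+600.25) + 2.75e-4*600.25 + 0.003 = 5.8969 dB/km
Step 2: TL_spread = 20*log10(21200) = 86.53 dB
Step 3: TL_abs = alpha*R = 5.8969 * 21.2 = 125.01 dB
Step 4: TL_total = 86.53 + 125.01 = 211.54

211.54 dB


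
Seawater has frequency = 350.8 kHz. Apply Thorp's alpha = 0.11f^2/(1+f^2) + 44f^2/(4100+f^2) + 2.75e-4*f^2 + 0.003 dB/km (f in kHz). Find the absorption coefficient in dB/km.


f^2 = 123060.64
alpha = 0.11*123060.64/(1+123060.64) + 44*123060.64/(4100+123060.64) + 2.75e-4*123060.64 + 0.003 = 76.536

76.536 dB/km


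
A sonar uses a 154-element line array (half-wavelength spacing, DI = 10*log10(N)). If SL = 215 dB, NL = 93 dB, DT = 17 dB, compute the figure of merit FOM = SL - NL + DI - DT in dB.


Step 1: DI = 10*log10(154) = 21.88 dB
Step 2: FOM = SL - NL + DI - DT = 215 - 93 + 21.88 - 17 = 126.88

126.88 dB


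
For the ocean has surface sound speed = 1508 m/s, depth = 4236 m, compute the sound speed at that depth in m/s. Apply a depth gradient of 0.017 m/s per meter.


1580.012 m/s


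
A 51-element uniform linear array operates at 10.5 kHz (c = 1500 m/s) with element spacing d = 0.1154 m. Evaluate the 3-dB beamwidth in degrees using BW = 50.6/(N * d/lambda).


Step 1: lambda = 1500/10500 = 0.14286 m
Step 2: d/lambda = 0.1154/0.14286 = 0.8078
Step 3: BW = 50.6/(N * d/lambda) = 50.6/(51 * 0.8078) = 1.23

1.23 deg


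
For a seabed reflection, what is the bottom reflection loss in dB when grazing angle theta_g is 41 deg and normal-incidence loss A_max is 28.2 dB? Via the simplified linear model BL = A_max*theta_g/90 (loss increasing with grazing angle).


12.85 dB


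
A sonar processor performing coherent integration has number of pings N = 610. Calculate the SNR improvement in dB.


Gain = 10*log10(610) = 27.85

27.85 dB


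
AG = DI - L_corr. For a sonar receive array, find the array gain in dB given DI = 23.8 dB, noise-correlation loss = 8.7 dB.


15.1 dB


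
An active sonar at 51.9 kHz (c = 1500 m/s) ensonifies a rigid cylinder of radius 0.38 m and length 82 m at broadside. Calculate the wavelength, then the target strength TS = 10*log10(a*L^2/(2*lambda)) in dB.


Step 1: lambda = c/f = 1500/51900 = 0.0289 m
Step 2: TS = 10*log10(a*L^2/(2*lambda)) = 10*log10(0.38*82^2/(2*0.0289)) = 46.45

46.45 dB


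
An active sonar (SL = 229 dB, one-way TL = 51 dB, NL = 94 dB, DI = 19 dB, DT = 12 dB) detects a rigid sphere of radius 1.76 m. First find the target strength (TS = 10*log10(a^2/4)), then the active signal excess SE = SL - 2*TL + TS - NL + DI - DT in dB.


Step 1: TS = 10*log10(1.76^2/4) = -1.11 dB
Step 2: SE = SL - 2*TL + TS - NL + DI - DT = 229 - 2*51 + (-1.11) - 94 + 19 - 12 = 38.89

38.89 dB


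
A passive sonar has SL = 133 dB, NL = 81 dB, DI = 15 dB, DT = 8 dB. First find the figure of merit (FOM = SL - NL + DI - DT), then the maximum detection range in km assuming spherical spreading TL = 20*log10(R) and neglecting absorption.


Step 1: FOM = SL - NL + DI - DT = 133 - 81 + 15 - 8 = 59 dB
Step 2: at max range FOM = TL = 20*log10(R), so R = 10^(59/20) = 891.25 m = 0.89 km

0.89 km


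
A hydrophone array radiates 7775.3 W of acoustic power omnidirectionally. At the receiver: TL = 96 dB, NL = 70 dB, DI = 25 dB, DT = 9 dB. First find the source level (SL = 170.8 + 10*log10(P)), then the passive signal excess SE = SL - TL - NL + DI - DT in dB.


Step 1: SL = 170.8 + 10*log10(7775.3) = 209.71 dB
Step 2: SE = SL - TL - NL + DI - DT = 209.71 - 96 - 70 + 25 - 9 = 59.71

59.71 dB


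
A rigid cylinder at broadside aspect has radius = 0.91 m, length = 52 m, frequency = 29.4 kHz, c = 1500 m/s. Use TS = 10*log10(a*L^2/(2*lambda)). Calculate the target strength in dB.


lambda = 1500/29400 = 0.05102 m
TS = 10*log10(0.91*52^2/(2*0.05102)) = 43.82

43.82 dB


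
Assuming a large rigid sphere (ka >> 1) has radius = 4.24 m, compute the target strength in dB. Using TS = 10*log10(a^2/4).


6.53 dB


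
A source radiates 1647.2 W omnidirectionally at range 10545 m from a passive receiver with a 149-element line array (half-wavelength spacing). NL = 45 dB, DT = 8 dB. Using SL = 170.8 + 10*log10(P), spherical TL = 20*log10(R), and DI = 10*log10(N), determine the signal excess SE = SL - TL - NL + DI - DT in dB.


91.24 dB


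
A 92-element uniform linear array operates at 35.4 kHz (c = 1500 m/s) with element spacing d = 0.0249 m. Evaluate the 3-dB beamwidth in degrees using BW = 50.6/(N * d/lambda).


0.94 deg


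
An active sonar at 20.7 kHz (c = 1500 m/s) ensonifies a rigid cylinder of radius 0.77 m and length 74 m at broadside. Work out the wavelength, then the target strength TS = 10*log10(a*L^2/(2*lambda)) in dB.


Step 1: lambda = c/f = 1500/20700 = 0.07246 m
Step 2: TS = 10*log10(a*L^2/(2*lambda)) = 10*log10(0.77*74^2/(2*0.07246)) = 44.64

44.64 dB


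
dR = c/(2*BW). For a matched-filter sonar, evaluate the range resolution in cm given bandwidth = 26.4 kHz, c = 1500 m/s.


dR = c/(2*BW) = 1500 / (2 * 26.4e3) = 0.0284 m = 2.84 cm

2.84 cm


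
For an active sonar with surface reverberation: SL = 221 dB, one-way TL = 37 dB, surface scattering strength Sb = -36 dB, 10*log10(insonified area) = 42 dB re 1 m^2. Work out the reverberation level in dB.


RL = SL - 2*TL + Sb + 10*log10(A) = 221 - 2*37 + (-36) + 42 = 153

153 dB


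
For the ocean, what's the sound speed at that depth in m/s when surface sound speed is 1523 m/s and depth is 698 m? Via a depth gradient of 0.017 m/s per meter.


c = 1523 + 0.017 * 698 = 1534.866

1534.866 m/s


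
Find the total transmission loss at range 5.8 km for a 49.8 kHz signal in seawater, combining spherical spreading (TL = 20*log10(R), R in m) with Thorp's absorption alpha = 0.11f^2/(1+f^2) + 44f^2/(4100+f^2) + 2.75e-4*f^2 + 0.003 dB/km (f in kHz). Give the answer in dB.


Step 1 (Thorp): alpha = 0.11*2480.04/(1+2480.04) + 44*2480.04/(4100+2480.04) + 2.75e-4*2480.04 + 0.003 = 17.3787 dB/km
Step 2: TL_spread = 20*log10(5800) = 75.27 dB
Step 3: TL_abs = alpha*R = 17.3787 * 5.8 = 100.8 dB
Step 4: TL_total = 75.27 + 100.8 = 176.07

176.07 dB


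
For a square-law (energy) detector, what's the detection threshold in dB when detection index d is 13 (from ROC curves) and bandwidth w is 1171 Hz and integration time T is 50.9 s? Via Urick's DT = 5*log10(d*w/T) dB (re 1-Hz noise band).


DT = 5*log10(d*w/T) = 5*log10(13 * 1171 / 50.9) = 5*log10(299.08) = 12.38

12.38 dB


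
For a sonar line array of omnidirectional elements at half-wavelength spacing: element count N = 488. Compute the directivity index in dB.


DI = 10*log10(488) = 26.88

26.88 dB


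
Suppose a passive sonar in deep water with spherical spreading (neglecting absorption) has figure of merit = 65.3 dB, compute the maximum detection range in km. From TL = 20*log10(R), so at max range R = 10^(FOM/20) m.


At max range FOM = TL, so 20*log10(R) = 65.3
R = 10^(65.3/20) = 1840.77 m = 1.84 km

1.84 km


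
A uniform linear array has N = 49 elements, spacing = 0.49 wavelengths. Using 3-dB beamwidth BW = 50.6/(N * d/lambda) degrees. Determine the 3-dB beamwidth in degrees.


BW = 50.6 / (49 * 0.49) = 50.6 / 24.01 = 2.11

2.11 deg


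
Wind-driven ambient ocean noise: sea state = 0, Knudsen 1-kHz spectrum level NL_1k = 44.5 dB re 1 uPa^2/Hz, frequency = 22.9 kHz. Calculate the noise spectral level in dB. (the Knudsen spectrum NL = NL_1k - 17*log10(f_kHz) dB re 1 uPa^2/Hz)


NL = NL_1k - 17*log10(f_kHz) = 44.5 - 17*log10(22.9) = 44.5 - (23.12) = 21.38

21.38 dB


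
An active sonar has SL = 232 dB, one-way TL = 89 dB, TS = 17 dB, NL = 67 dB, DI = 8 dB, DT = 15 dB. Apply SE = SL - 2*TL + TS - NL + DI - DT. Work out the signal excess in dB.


SE = SL - 2*TL + TS - NL + DI - DT = 232 - 2*89 + (17) - 67 + 8 - 15 = -3

-3 dB


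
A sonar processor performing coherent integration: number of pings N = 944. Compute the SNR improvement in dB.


Gain = 10*log10(944) = 29.75

29.75 dB


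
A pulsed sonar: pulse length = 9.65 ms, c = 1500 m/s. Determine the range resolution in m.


7.2375 m


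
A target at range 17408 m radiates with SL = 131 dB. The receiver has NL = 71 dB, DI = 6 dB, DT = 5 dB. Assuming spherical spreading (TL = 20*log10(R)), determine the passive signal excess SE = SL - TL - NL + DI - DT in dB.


Step 1: TL = 20*log10(17408) = 84.81 dB
Step 2: SE = 131 - 84.81 - 71 + 6 - 5 = -23.81

-23.81 dB


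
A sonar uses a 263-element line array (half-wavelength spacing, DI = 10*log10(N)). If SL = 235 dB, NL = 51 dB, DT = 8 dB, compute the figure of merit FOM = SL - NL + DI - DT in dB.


Step 1: DI = 10*log10(263) = 24.2 dB
Step 2: FOM = SL - NL + DI - DT = 235 - 51 + 24.2 - 8 = 200.2

200.2 dB


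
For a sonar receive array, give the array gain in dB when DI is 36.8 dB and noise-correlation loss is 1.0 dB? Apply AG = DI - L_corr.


35.8 dB


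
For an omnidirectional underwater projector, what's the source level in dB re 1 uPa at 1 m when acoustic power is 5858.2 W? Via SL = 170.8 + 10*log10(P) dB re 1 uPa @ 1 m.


SL = 170.8 + 10*log10(5858.2) = 170.8 + 37.68 = 208.48

208.48 dB


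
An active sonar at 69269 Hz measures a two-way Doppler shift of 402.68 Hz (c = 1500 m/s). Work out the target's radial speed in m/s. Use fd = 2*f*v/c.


From fd = 2*f*v/c, v = c*fd/(2*f) = 1500 * 402.68 / (2*69269) = 4.36

4.36 m/s


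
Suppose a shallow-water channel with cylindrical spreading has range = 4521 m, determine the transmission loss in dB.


36.55 dB


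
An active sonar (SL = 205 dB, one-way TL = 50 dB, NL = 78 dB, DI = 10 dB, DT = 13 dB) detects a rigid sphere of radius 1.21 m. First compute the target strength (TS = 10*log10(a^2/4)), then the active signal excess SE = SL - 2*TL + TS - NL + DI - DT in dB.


Step 1: TS = 10*log10(1.21^2/4) = -4.36 dB
Step 2: SE = SL - 2*TL + TS - NL + DI - DT = 205 - 2*50 + (-4.36) - 78 + 10 - 13 = 19.64

19.64 dB


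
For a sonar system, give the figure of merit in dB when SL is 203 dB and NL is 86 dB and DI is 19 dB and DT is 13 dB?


FOM = SL - NL + DI - DT = 203 - 86 + 19 - 13 = 123

123 dB


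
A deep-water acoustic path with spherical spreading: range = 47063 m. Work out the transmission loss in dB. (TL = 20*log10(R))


TL = 20*log10(47063) = 93.45

93.45 dB


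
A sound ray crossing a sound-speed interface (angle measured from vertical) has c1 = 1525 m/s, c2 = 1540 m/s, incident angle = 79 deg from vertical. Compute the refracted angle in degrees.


sin(theta2) = (c2/c1)*sin(theta1) = (1540/1525)*sin(79 deg) = 0.99128
theta2 = arcsin(0.99128) = 82.43

82.43 deg


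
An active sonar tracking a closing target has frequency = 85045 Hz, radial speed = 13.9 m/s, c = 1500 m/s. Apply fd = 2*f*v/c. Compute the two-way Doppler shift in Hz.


fd = 2*f*v/c = 2 * 85045 * 13.9 / 1500 = 1576.17

1576.17 Hz


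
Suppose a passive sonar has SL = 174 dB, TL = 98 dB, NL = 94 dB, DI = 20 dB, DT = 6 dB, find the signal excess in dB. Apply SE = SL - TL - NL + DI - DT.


-4 dB


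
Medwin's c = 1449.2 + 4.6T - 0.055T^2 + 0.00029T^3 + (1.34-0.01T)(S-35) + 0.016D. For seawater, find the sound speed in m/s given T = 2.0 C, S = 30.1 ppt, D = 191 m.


c = 1449.2 + 4.6*2.0 - 0.055*2.0^2 + 0.00029*2.0^3 + (1.34 - 0.01*2.0)*(30.1 - 35) + 0.016*191 = 1454.77

1454.77 m/s


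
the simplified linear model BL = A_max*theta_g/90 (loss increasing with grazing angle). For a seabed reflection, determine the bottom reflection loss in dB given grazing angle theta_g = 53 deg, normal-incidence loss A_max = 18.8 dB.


BL = A_max * theta_g / 90 = 18.8 * 53 / 90 = 11.07

11.07 dB


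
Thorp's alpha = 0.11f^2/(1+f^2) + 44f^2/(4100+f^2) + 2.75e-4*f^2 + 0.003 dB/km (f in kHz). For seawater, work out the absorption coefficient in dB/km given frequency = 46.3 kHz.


f^2 = 2143.69
alpha = 0.11*2143.69/(1+2143.69) + 44*2143.69/(4100+2143.69) + 2.75e-4*2143.69 + 0.003 = 15.809

15.809 dB/km


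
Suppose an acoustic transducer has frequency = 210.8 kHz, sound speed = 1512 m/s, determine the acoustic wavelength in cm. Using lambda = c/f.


0.72 cm


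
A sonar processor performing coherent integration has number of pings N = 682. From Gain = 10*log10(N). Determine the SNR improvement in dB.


Gain = 10*log10(682) = 28.34

28.34 dB


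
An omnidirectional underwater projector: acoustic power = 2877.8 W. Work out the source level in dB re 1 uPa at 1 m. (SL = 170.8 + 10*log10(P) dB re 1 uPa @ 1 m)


SL = 170.8 + 10*log10(2877.8) = 170.8 + 34.59 = 205.39

205.39 dB


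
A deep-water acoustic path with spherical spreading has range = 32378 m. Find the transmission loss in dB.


90.21 dB


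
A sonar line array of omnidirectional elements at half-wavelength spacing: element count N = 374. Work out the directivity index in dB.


25.73 dB


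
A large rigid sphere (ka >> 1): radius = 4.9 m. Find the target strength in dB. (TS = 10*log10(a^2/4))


TS = 10*log10(4.9^2 / 4) = 10*log10(6.0025) = 7.78

7.78 dB


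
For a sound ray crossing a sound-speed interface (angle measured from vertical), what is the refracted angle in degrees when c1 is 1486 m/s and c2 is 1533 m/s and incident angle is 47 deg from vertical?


48.98 deg


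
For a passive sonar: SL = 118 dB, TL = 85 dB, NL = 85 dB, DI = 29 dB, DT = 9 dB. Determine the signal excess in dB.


SE = SL - TL - NL + DI - DT = 118 - 85 - 85 + 29 - 9 = -32

-32 dB


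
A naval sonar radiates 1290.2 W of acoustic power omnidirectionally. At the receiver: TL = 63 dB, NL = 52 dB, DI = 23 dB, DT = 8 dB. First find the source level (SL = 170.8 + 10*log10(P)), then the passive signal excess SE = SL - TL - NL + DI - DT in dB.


Step 1: SL = 170.8 + 10*log10(1290.2) = 201.91 dB
Step 2: SE = SL - TL - NL + DI - DT = 201.91 - 63 - 52 + 23 - 8 = 101.91

101.91 dB


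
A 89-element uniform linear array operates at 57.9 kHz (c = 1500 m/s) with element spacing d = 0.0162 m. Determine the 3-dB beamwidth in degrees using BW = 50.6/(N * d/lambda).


0.91 deg


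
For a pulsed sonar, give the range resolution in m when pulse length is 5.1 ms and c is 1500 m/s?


3.825 m


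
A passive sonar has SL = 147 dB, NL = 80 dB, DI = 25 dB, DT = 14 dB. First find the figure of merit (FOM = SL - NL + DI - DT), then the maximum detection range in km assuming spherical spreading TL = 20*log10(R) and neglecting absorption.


Step 1: FOM = SL - NL + DI - DT = 147 - 80 + 25 - 14 = 78 dB
Step 2: at max range FOM = TL = 20*log10(R), so R = 10^(78/20) = 7943.28 m = 7.94 km

7.94 km


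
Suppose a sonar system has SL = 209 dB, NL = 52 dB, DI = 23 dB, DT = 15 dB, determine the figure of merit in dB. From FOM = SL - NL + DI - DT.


165 dB


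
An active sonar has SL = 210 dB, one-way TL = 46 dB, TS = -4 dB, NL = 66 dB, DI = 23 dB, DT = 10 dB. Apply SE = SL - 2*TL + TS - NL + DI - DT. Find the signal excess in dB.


SE = SL - 2*TL + TS - NL + DI - DT = 210 - 2*46 + (-4) - 66 + 23 - 10 = 61

61 dB


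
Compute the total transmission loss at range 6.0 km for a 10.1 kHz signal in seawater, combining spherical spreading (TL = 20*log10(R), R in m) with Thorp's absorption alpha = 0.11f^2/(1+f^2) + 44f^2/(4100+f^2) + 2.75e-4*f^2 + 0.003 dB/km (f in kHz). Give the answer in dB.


Step 1 (Thorp): alpha = 0.11*102.01/(1+102.01) + 44*102.01/(4100+102.01) + 2.75e-4*102.01 + 0.003 = 1.2081 dB/km
Step 2: TL_spread = 20*log10(6000) = 75.56 dB
Step 3: TL_abs = alpha*R = 1.2081 * 6.0 = 7.25 dB
Step 4: TL_total = 75.56 + 7.25 = 82.81

82.81 dB


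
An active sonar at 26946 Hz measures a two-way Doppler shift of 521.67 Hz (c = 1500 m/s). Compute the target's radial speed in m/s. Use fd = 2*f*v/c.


14.52 m/s


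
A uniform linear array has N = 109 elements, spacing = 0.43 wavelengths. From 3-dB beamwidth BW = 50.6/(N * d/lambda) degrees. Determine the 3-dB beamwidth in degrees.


BW = 50.6 / (109 * 0.43) = 50.6 / 46.87 = 1.08

1.08 deg


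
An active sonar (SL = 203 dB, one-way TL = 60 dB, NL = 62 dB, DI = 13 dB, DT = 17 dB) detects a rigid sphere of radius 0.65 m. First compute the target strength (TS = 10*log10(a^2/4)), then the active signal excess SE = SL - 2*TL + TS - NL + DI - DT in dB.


Step 1: TS = 10*log10(0.65^2/4) = -9.76 dB
Step 2: SE = SL - 2*TL + TS - NL + DI - DT = 203 - 2*60 + (-9.76) - 62 + 13 - 17 = 7.24

7.24 dB


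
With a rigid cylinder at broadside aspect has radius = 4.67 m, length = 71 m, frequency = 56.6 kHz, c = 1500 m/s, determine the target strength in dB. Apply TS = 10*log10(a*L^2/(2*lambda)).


56.48 dB


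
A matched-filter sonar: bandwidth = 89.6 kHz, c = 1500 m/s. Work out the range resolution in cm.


0.84 cm


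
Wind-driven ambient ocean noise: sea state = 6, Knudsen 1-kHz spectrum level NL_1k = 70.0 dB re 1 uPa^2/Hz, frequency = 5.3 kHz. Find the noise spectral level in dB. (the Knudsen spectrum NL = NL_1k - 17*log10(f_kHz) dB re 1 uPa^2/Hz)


NL = NL_1k - 17*log10(f_kHz) = 70.0 - 17*log10(5.3) = 70.0 - (12.31) = 57.69

57.69 dB


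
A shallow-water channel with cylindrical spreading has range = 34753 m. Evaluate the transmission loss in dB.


TL = 10*log10(34753) = 45.41

45.41 dB


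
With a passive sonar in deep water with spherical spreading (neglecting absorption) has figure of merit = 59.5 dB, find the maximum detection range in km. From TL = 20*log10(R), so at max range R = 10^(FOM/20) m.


At max range FOM = TL, so 20*log10(R) = 59.5
R = 10^(59.5/20) = 944.06 m = 0.94 km

0.94 km


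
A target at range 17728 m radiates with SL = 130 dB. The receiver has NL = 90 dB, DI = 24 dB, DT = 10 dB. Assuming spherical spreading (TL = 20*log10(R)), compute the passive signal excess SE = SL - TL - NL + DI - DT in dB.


Step 1: TL = 20*log10(17728) = 84.97 dB
Step 2: SE = 130 - 84.97 - 90 + 24 - 10 = -30.97

-30.97 dB


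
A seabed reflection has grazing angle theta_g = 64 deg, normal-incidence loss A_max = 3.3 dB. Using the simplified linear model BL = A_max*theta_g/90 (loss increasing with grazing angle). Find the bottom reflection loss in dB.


2.35 dB


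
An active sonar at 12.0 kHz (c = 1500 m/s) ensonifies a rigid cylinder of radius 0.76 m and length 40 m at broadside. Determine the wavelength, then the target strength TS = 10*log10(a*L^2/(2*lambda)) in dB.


Step 1: lambda = c/f = 1500/12000 = 0.125 m
Step 2: TS = 10*log10(a*L^2/(2*lambda)) = 10*log10(0.76*40^2/(2*0.125)) = 36.87

36.87 dB


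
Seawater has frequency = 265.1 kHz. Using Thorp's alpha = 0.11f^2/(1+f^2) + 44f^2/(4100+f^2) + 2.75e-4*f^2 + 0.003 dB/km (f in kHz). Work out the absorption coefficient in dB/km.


f^2 = 70278.01
alpha = 0.11*70278.01/(1+70278.01) + 44*70278.01/(4100+70278.01) + 2.75e-4*70278.01 + 0.003 = 61.014

61.014 dB/km


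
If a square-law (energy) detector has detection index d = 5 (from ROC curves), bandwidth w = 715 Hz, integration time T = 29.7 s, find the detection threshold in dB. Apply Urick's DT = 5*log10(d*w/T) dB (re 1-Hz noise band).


DT = 5*log10(d*w/T) = 5*log10(5 * 715 / 29.7) = 5*log10(120.37) = 10.4

10.4 dB


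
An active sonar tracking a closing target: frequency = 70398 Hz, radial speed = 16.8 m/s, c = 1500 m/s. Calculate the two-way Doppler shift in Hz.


1576.92 Hz


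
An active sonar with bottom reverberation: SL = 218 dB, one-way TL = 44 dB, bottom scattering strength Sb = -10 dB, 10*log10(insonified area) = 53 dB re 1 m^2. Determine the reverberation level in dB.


173 dB


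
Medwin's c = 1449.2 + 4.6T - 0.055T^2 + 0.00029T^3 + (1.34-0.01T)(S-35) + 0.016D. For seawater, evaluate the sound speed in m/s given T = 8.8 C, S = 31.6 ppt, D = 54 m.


c = 1449.2 + 4.6*8.8 - 0.055*8.8^2 + 0.00029*8.8^3 + (1.34 - 0.01*8.8)*(31.6 - 35) + 0.016*54 = 1482.23

1482.23 m/s


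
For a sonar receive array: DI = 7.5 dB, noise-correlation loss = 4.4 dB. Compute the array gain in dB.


AG = DI - L_corr = 7.5 - 4.4 = 3.1

3.1 dB


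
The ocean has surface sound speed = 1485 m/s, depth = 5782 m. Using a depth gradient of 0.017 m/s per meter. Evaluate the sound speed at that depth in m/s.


c = 1485 + 0.017 * 5782 = 1583.294

1583.294 m/s


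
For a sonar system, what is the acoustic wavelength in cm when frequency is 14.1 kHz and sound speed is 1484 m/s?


lambda = c/f = 1484 / 14100 = 0.1052 m = 10.52 cm

10.52 cm


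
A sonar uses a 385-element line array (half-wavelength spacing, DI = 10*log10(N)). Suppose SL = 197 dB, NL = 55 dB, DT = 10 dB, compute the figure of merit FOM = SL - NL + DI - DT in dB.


Step 1: DI = 10*log10(385) = 25.85 dB
Step 2: FOM = SL - NL + DI - DT = 197 - 55 + 25.85 - 10 = 157.85

157.85 dB


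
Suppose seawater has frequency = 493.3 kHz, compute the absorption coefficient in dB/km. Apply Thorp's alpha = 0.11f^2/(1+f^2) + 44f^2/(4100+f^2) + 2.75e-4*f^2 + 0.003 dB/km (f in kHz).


f^2 = 243344.89
alpha = 0.11*243344.89/(1+243344.89) + 44*243344.89/(4100+243344.89) + 2.75e-4*243344.89 + 0.003 = 110.304

110.304 dB/km


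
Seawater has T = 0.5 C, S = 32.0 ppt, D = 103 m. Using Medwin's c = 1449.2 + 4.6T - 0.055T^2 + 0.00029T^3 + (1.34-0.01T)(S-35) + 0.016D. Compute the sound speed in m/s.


c = 1449.2 + 4.6*0.5 - 0.055*0.5^2 + 0.00029*0.5^3 + (1.34 - 0.01*0.5)*(32.0 - 35) + 0.016*103 = 1449.13

1449.13 m/s


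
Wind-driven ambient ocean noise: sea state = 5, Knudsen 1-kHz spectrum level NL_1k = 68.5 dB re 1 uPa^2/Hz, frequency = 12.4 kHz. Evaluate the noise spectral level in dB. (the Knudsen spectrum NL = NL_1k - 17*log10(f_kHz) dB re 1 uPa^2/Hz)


NL = NL_1k - 17*log10(f_kHz) = 68.5 - 17*log10(12.4) = 68.5 - (18.59) = 49.91

49.91 dB


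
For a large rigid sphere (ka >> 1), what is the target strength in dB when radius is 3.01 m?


3.55 dB


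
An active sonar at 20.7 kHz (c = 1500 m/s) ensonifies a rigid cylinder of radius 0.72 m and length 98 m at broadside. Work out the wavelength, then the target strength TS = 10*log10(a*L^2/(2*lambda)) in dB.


Step 1: lambda = c/f = 1500/20700 = 0.07246 m
Step 2: TS = 10*log10(a*L^2/(2*lambda)) = 10*log10(0.72*98^2/(2*0.07246)) = 46.79

46.79 dB


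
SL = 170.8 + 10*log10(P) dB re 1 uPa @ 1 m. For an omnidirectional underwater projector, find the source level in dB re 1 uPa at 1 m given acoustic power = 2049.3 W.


SL = 170.8 + 10*log10(2049.3) = 170.8 + 33.12 = 203.92

203.92 dB


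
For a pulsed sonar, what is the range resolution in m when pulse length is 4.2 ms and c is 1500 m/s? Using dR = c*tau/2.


3.15 m


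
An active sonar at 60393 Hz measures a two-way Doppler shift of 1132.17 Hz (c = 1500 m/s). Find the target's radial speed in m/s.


From fd = 2*f*v/c, v = c*fd/(2*f) = 1500 * 1132.17 / (2*60393) = 14.06

14.06 m/s


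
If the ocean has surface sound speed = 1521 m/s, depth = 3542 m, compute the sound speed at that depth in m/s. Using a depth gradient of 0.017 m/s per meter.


c = 1521 + 0.017 * 3542 = 1581.214

1581.214 m/s


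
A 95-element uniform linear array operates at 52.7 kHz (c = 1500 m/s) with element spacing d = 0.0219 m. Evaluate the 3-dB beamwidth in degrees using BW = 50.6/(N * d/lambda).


Step 1: lambda = 1500/52700 = 0.02846 m
Step 2: d/lambda = 0.0219/0.02846 = 0.7695
Step 3: BW = 50.6/(N * d/lambda) = 50.6/(95 * 0.7695) = 0.69

0.69 deg


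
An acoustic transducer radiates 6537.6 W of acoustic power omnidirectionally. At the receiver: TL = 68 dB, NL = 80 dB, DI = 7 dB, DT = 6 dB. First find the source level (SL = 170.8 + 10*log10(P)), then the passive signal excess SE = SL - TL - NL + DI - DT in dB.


Step 1: SL = 170.8 + 10*log10(6537.6) = 208.95 dB
Step 2: SE = SL - TL - NL + DI - DT = 208.95 - 68 - 80 + 7 - 6 = 61.95

61.95 dB


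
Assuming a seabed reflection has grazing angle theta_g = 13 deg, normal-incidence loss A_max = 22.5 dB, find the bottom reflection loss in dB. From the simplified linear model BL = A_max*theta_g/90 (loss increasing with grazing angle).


BL = A_max * theta_g / 90 = 22.5 * 13 / 90 = 3.25

3.25 dB


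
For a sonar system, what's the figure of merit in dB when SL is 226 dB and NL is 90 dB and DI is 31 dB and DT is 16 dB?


FOM = SL - NL + DI - DT = 226 - 90 + 31 - 16 = 151

151 dB


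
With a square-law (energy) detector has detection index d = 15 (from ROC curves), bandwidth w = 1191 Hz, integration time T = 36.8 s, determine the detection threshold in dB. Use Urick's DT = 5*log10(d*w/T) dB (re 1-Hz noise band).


DT = 5*log10(d*w/T) = 5*log10(15 * 1191 / 36.8) = 5*log10(485.46) = 13.43

13.43 dB


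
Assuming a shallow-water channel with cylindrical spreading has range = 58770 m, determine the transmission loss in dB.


TL = 10*log10(58770) = 47.69

47.69 dB


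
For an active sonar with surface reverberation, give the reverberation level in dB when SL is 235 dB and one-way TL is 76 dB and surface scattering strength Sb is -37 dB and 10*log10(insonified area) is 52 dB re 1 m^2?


RL = SL - 2*TL + Sb + 10*log10(A) = 235 - 2*76 + (-37) + 52 = 98

98 dB


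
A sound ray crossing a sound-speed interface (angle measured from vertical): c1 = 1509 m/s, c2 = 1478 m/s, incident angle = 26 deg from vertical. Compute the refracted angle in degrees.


25.43 deg


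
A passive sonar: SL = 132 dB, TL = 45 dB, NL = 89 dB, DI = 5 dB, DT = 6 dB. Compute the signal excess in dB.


SE = SL - TL - NL + DI - DT = 132 - 45 - 89 + 5 - 6 = -3

-3 dB


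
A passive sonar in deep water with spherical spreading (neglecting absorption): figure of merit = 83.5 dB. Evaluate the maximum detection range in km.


14.96 km


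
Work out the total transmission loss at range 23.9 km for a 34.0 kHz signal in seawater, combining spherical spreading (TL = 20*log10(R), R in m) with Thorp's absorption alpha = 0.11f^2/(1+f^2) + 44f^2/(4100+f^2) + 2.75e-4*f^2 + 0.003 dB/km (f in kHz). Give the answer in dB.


329.15 dB


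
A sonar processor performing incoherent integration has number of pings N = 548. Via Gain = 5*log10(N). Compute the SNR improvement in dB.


Gain = 5*log10(548) = 13.69

13.69 dB


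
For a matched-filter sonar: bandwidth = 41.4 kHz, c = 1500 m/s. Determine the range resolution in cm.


dR = c/(2*BW) = 1500 / (2 * 41.4e3) = 0.0181 m = 1.81 cm

1.81 cm


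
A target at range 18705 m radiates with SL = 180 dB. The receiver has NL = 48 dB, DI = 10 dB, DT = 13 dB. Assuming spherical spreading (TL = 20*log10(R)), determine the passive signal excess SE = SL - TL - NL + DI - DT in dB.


43.56 dB


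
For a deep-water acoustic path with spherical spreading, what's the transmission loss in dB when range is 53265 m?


TL = 20*log10(53265) = 94.53

94.53 dB


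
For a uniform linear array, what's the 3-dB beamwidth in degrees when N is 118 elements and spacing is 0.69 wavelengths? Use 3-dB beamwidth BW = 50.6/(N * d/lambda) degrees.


BW = 50.6 / (118 * 0.69) = 50.6 / 81.42 = 0.62

0.62 deg


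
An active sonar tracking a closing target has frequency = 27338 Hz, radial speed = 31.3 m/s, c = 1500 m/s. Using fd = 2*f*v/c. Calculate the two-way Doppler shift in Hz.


fd = 2*f*v/c = 2 * 27338 * 31.3 / 1500 = 1140.91

1140.91 Hz


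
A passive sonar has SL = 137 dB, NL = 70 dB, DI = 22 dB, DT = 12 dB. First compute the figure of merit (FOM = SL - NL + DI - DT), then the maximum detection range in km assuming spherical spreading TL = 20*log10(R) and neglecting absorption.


Step 1: FOM = SL - NL + DI - DT = 137 - 70 + 22 - 12 = 77 dB
Step 2: at max range FOM = TL = 20*log10(R), so R = 10^(77/20) = 7079.46 m = 7.08 km

7.08 km
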